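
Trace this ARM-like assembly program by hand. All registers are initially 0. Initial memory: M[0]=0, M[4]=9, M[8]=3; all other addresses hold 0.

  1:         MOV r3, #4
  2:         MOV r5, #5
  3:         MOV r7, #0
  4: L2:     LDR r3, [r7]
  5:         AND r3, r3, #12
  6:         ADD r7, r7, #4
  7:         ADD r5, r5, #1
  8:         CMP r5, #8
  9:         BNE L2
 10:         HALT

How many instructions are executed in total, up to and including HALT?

22

MOV r3, #4 → r3=4
MOV r5, #5 → r5=5
MOV r7, #0 → r7=0
LDR r3, [r7] → r3=M[0]=0
AND r3, r3, #12 → r3=0&12=0
ADD r7, r7, #4 → r7=0+4=4
ADD r5, r5, #1 → r5=5+1=6
CMP r5, #8  (cmp 6,8)
BNE L2: taken
LDR r3, [r7] → r3=M[4]=9
AND r3, r3, #12 → r3=9&12=8
ADD r7, r7, #4 → r7=4+4=8
ADD r5, r5, #1 → r5=6+1=7
CMP r5, #8  (cmp 7,8)
BNE L2: taken
LDR r3, [r7] → r3=M[8]=3
AND r3, r3, #12 → r3=3&12=0
ADD r7, r7, #4 → r7=8+4=12
ADD r5, r5, #1 → r5=7+1=8
CMP r5, #8  (cmp 8,8)
BNE L2: not taken
halt.
Total executed instructions: 22.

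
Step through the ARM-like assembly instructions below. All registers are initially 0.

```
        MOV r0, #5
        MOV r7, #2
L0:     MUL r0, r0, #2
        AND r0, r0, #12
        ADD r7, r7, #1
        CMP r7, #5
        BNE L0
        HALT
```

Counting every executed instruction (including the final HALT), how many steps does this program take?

r0=5
r7=2
r0=5*2=10
r0=10&12=8
r7=2+1=3
CMP r7, #5  (cmp 3,5)
BNE L0: taken
r0=8*2=16
r0=16&12=0
r7=3+1=4
CMP r7, #5  (cmp 4,5)
BNE L0: taken
r0=0*2=0
r0=0&12=0
r7=4+1=5
CMP r7, #5  (cmp 5,5)
BNE L0: not taken
halt.
Total executed instructions: 18.

18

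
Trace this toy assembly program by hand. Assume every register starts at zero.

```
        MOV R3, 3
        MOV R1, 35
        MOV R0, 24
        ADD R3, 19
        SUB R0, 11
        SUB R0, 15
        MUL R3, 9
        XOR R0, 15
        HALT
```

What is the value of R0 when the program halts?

-15

R3=3
R1=35
R0=24
R3=3+19=22
R0=24-11=13
R0=13-15=-2
R3=22*9=198
R0=(-2)^15=-15
halt.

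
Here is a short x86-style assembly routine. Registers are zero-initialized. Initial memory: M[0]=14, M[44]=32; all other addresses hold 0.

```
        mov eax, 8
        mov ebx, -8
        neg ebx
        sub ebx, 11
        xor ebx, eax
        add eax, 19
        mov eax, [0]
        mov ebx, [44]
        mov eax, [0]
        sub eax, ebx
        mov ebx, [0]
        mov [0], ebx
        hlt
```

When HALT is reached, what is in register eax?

mov eax, 8 → eax=8
mov ebx, -8 → ebx=-8
neg ebx → ebx=-(-8)=8
sub ebx, 11 → ebx=8-11=-3
xor ebx, eax → ebx=(-3)^8=-11
add eax, 19 → eax=8+19=27
mov eax, [0] → eax=M[0]=14
mov ebx, [44] → ebx=M[44]=32
mov eax, [0] → eax=M[0]=14
sub eax, ebx → eax=14-32=-18
mov ebx, [0] → ebx=M[0]=14
mov [0], ebx → M[0]=14
halt.

-18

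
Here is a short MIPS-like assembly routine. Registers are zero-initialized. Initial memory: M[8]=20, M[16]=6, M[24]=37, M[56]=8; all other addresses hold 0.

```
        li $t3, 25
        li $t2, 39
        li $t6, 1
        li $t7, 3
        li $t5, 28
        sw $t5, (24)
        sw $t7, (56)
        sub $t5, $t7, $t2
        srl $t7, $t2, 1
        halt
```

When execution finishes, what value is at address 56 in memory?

3

$t3=25
$t2=39
$t6=1
$t7=3
$t5=28
sw $t5, (24) → M[24]=28
sw $t7, (56) → M[56]=3
$t5=3-39=-36
$t7=39>>1=19
halt.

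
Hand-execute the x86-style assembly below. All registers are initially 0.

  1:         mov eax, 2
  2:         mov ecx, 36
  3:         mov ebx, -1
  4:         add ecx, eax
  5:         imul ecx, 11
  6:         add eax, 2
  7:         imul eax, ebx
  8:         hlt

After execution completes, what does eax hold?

mov eax, 2 → eax=2
mov ecx, 36 → ecx=36
mov ebx, -1 → ebx=-1
add ecx, eax → ecx=36+2=38
imul ecx, 11 → ecx=38*11=418
add eax, 2 → eax=2+2=4
imul eax, ebx → eax=4*(-1)=-4
halt.

-4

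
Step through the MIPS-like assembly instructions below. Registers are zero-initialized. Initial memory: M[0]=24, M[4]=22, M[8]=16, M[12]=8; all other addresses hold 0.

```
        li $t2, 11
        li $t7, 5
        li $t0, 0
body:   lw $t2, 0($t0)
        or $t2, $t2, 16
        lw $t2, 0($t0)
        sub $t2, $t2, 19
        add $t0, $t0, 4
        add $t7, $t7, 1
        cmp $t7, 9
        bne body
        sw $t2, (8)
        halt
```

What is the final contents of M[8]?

-11

li $t2, 11 → $t2=11
li $t7, 5 → $t7=5
li $t0, 0 → $t0=0
lw $t2, 0($t0) → $t2=M[0]=24
or $t2, $t2, 16 → $t2=24|16=24
lw $t2, 0($t0) → $t2=M[0]=24
sub $t2, $t2, 19 → $t2=24-19=5
add $t0, $t0, 4 → $t0=0+4=4
add $t7, $t7, 1 → $t7=5+1=6
cmp $t7, 9  (cmp 6,9)
bne body: taken
lw $t2, 0($t0) → $t2=M[4]=22
or $t2, $t2, 16 → $t2=22|16=22
lw $t2, 0($t0) → $t2=M[4]=22
sub $t2, $t2, 19 → $t2=22-19=3
add $t0, $t0, 4 → $t0=4+4=8
add $t7, $t7, 1 → $t7=6+1=7
cmp $t7, 9  (cmp 7,9)
bne body: taken
lw $t2, 0($t0) → $t2=M[8]=16
or $t2, $t2, 16 → $t2=16|16=16
lw $t2, 0($t0) → $t2=M[8]=16
sub $t2, $t2, 19 → $t2=16-19=-3
add $t0, $t0, 4 → $t0=8+4=12
add $t7, $t7, 1 → $t7=7+1=8
cmp $t7, 9  (cmp 8,9)
bne body: taken
lw $t2, 0($t0) → $t2=M[12]=8
or $t2, $t2, 16 → $t2=8|16=24
lw $t2, 0($t0) → $t2=M[12]=8
sub $t2, $t2, 19 → $t2=8-19=-11
add $t0, $t0, 4 → $t0=12+4=16
add $t7, $t7, 1 → $t7=8+1=9
cmp $t7, 9  (cmp 9,9)
bne body: not taken
sw $t2, (8) → M[8]=-11
halt.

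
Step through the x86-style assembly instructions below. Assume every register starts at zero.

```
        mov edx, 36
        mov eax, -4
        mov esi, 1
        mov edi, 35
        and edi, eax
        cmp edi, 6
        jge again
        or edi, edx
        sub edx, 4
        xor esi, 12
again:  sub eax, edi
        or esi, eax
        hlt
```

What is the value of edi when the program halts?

32

after mov edx, 36: edx=36
after mov eax, -4: eax=-4
after mov esi, 1: esi=1
after mov edi, 35: edi=35
after and edi, eax: edi=35&(-4)=32
cmp edi, 6  (cmp 32,6)
jge again: taken
after sub eax, edi: eax=(-4)-32=-36
after or esi, eax: esi=1|(-36)=-35
halt.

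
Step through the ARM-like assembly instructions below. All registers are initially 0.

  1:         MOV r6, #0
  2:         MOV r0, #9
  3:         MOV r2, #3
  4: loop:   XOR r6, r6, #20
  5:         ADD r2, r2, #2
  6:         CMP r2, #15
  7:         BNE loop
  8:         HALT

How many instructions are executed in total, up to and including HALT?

28

r6=0
r0=9
r2=3
r6=0^20=20
r2=3+2=5
CMP r2, #15  (cmp 5,15)
BNE loop: taken
r6=20^20=0
r2=5+2=7
CMP r2, #15  (cmp 7,15)
BNE loop: taken
r6=0^20=20
r2=7+2=9
CMP r2, #15  (cmp 9,15)
BNE loop: taken
r6=20^20=0
r2=9+2=11
CMP r2, #15  (cmp 11,15)
BNE loop: taken
r6=0^20=20
r2=11+2=13
CMP r2, #15  (cmp 13,15)
BNE loop: taken
r6=20^20=0
r2=13+2=15
CMP r2, #15  (cmp 15,15)
BNE loop: not taken
halt.
Total executed instructions: 28.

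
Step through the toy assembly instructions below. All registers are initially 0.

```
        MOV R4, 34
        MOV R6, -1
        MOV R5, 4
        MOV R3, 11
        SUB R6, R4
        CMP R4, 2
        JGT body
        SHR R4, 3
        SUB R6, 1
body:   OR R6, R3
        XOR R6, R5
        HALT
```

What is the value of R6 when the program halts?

after MOV R4, 34: R4=34
after MOV R6, -1: R6=-1
after MOV R5, 4: R5=4
after MOV R3, 11: R3=11
after SUB R6, R4: R6=(-1)-34=-35
CMP R4, 2  (cmp 34,2)
JGT body: taken
after OR R6, R3: R6=(-35)|11=-33
after XOR R6, R5: R6=(-33)^4=-37
halt.

-37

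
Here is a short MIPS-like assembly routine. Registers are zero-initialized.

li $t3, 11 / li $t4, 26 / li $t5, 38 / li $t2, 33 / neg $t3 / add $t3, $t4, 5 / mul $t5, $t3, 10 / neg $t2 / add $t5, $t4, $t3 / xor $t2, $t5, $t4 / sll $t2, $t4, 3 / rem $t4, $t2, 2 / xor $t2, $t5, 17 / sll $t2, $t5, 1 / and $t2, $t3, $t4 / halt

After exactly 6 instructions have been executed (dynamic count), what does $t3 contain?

after li $t3, 11: $t3=11
after li $t4, 26: $t4=26
after li $t5, 38: $t5=38
after li $t2, 33: $t2=33
after neg $t3: $t3=-(11)=-11
after add $t3, $t4, 5: $t3=26+5=31
After step 6: $t3 = 31.

31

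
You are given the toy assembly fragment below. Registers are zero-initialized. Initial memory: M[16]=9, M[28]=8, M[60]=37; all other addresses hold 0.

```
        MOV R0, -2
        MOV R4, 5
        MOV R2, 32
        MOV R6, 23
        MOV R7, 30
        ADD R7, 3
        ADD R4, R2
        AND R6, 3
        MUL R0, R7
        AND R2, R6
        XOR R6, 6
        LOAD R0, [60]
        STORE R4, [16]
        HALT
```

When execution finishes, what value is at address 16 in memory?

after MOV R0, -2: R0=-2
after MOV R4, 5: R4=5
after MOV R2, 32: R2=32
after MOV R6, 23: R6=23
after MOV R7, 30: R7=30
after ADD R7, 3: R7=30+3=33
after ADD R4, R2: R4=5+32=37
after AND R6, 3: R6=23&3=3
after MUL R0, R7: R0=(-2)*33=-66
after AND R2, R6: R2=32&3=0
after XOR R6, 6: R6=3^6=5
after LOAD R0, [60]: R0=M[60]=37
STORE R4, [16] → M[16]=37
halt.

37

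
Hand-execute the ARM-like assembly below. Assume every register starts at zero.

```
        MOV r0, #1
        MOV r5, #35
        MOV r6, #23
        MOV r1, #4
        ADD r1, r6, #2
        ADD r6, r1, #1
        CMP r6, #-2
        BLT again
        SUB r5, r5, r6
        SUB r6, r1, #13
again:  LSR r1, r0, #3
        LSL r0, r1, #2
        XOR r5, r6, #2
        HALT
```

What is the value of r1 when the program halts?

after MOV r0, #1: r0=1
after MOV r5, #35: r5=35
after MOV r6, #23: r6=23
after MOV r1, #4: r1=4
after ADD r1, r6, #2: r1=23+2=25
after ADD r6, r1, #1: r6=25+1=26
CMP r6, #-2  (cmp 26,-2)
BLT again: not taken
after SUB r5, r5, r6: r5=35-26=9
after SUB r6, r1, #13: r6=25-13=12
after LSR r1, r0, #3: r1=1>>3=0
after LSL r0, r1, #2: r0=0<<2=0
after XOR r5, r6, #2: r5=12^2=14
halt.

0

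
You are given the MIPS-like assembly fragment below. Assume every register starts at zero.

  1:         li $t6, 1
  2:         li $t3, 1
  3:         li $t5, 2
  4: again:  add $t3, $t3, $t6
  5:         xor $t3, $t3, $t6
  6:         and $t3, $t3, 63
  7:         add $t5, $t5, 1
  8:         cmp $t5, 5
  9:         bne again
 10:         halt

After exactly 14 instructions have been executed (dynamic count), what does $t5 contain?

li $t6, 1 → $t6=1
li $t3, 1 → $t3=1
li $t5, 2 → $t5=2
add $t3, $t3, $t6 → $t3=1+1=2
xor $t3, $t3, $t6 → $t3=2^1=3
and $t3, $t3, 63 → $t3=3&63=3
add $t5, $t5, 1 → $t5=2+1=3
cmp $t5, 5  (cmp 3,5)
bne again: taken
add $t3, $t3, $t6 → $t3=3+1=4
xor $t3, $t3, $t6 → $t3=4^1=5
and $t3, $t3, 63 → $t3=5&63=5
add $t5, $t5, 1 → $t5=3+1=4
cmp $t5, 5  (cmp 4,5)
After step 14: $t5 = 4.

4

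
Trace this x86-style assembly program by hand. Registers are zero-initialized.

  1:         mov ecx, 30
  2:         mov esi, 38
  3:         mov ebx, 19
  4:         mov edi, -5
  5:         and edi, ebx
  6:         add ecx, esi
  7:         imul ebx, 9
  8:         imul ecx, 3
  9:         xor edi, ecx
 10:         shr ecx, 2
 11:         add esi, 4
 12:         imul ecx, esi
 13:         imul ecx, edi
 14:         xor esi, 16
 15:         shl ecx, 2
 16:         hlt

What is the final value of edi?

223

mov ecx, 30 → ecx=30
mov esi, 38 → esi=38
mov ebx, 19 → ebx=19
mov edi, -5 → edi=-5
and edi, ebx → edi=(-5)&19=19
add ecx, esi → ecx=30+38=68
imul ebx, 9 → ebx=19*9=171
imul ecx, 3 → ecx=68*3=204
xor edi, ecx → edi=19^204=223
shr ecx, 2 → ecx=204>>2=51
add esi, 4 → esi=38+4=42
imul ecx, esi → ecx=51*42=2142
imul ecx, edi → ecx=2142*223=477666
xor esi, 16 → esi=42^16=58
shl ecx, 2 → ecx=477666<<2=1910664
halt.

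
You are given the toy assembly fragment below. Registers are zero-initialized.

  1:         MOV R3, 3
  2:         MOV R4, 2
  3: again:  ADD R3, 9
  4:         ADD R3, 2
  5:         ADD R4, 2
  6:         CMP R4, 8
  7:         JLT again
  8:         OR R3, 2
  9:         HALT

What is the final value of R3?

MOV R3, 3 → R3=3
MOV R4, 2 → R4=2
ADD R3, 9 → R3=3+9=12
ADD R3, 2 → R3=12+2=14
ADD R4, 2 → R4=2+2=4
CMP R4, 8  (cmp 4,8)
JLT again: taken
ADD R3, 9 → R3=14+9=23
ADD R3, 2 → R3=23+2=25
ADD R4, 2 → R4=4+2=6
CMP R4, 8  (cmp 6,8)
JLT again: taken
ADD R3, 9 → R3=25+9=34
ADD R3, 2 → R3=34+2=36
ADD R4, 2 → R4=6+2=8
CMP R4, 8  (cmp 8,8)
JLT again: not taken
OR R3, 2 → R3=36|2=38
halt.

38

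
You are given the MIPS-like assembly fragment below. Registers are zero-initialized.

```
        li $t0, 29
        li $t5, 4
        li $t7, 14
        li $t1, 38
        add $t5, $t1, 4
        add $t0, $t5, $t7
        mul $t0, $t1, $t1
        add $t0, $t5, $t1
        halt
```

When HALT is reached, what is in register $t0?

80

after li $t0, 29: $t0=29
after li $t5, 4: $t5=4
after li $t7, 14: $t7=14
after li $t1, 38: $t1=38
after add $t5, $t1, 4: $t5=38+4=42
after add $t0, $t5, $t7: $t0=42+14=56
after mul $t0, $t1, $t1: $t0=38*38=1444
after add $t0, $t5, $t1: $t0=42+38=80
halt.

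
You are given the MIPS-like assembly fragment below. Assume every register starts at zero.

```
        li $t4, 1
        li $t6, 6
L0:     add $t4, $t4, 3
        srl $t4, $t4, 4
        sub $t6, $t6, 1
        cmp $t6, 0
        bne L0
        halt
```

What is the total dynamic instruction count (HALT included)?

$t4=1
$t6=6
$t4=1+3=4
$t4=4>>4=0
$t6=6-1=5
cmp $t6, 0  (cmp 5,0)
bne L0: taken
$t4=0+3=3
$t4=3>>4=0
$t6=5-1=4
cmp $t6, 0  (cmp 4,0)
bne L0: taken
$t4=0+3=3
$t4=3>>4=0
$t6=4-1=3
cmp $t6, 0  (cmp 3,0)
bne L0: taken
$t4=0+3=3
$t4=3>>4=0
$t6=3-1=2
cmp $t6, 0  (cmp 2,0)
bne L0: taken
$t4=0+3=3
$t4=3>>4=0
$t6=2-1=1
cmp $t6, 0  (cmp 1,0)
bne L0: taken
$t4=0+3=3
$t4=3>>4=0
$t6=1-1=0
cmp $t6, 0  (cmp 0,0)
bne L0: not taken
halt.
Total executed instructions: 33.

33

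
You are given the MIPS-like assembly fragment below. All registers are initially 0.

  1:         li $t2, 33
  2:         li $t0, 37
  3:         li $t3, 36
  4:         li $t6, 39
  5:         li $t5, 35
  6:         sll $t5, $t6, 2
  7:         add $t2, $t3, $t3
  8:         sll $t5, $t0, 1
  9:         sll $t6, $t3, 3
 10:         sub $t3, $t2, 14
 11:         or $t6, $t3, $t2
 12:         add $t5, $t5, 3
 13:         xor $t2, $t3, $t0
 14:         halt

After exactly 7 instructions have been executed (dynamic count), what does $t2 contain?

72

li $t2, 33 → $t2=33
li $t0, 37 → $t0=37
li $t3, 36 → $t3=36
li $t6, 39 → $t6=39
li $t5, 35 → $t5=35
sll $t5, $t6, 2 → $t5=39<<2=156
add $t2, $t3, $t3 → $t2=36+36=72
After step 7: $t2 = 72.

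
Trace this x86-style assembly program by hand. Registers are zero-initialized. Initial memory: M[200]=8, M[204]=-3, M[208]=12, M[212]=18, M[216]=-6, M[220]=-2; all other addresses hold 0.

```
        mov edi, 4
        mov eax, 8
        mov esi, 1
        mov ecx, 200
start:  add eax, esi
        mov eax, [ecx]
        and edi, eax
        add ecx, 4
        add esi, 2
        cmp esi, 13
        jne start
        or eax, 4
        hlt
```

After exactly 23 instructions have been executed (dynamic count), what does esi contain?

7

after mov edi, 4: edi=4
after mov eax, 8: eax=8
after mov esi, 1: esi=1
after mov ecx, 200: ecx=200
after add eax, esi: eax=8+1=9
after mov eax, [ecx]: eax=M[200]=8
after and edi, eax: edi=4&8=0
after add ecx, 4: ecx=200+4=204
after add esi, 2: esi=1+2=3
cmp esi, 13  (cmp 3,13)
jne start: taken
after add eax, esi: eax=8+3=11
after mov eax, [ecx]: eax=M[204]=-3
after and edi, eax: edi=0&(-3)=0
after add ecx, 4: ecx=204+4=208
after add esi, 2: esi=3+2=5
cmp esi, 13  (cmp 5,13)
jne start: taken
after add eax, esi: eax=(-3)+5=2
after mov eax, [ecx]: eax=M[208]=12
after and edi, eax: edi=0&12=0
after add ecx, 4: ecx=208+4=212
after add esi, 2: esi=5+2=7
After step 23: esi = 7.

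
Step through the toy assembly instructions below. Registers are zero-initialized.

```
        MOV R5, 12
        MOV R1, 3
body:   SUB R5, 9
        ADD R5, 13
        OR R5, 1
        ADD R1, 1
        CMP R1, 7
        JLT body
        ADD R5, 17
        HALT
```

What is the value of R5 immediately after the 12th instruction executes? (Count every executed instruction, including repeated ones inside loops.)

21

R5=12
R1=3
R5=12-9=3
R5=3+13=16
R5=16|1=17
R1=3+1=4
CMP R1, 7  (cmp 4,7)
JLT body: taken
R5=17-9=8
R5=8+13=21
R5=21|1=21
R1=4+1=5
After step 12: R5 = 21.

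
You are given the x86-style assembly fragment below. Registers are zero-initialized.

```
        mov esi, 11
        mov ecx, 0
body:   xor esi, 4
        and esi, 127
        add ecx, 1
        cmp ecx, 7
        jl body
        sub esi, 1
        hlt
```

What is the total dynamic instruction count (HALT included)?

39

esi=11
ecx=0
esi=11^4=15
esi=15&127=15
ecx=0+1=1
cmp ecx, 7  (cmp 1,7)
jl body: taken
esi=15^4=11
esi=11&127=11
ecx=1+1=2
cmp ecx, 7  (cmp 2,7)
jl body: taken
esi=11^4=15
esi=15&127=15
ecx=2+1=3
cmp ecx, 7  (cmp 3,7)
jl body: taken
esi=15^4=11
esi=11&127=11
ecx=3+1=4
cmp ecx, 7  (cmp 4,7)
jl body: taken
esi=11^4=15
esi=15&127=15
ecx=4+1=5
cmp ecx, 7  (cmp 5,7)
jl body: taken
esi=15^4=11
esi=11&127=11
ecx=5+1=6
cmp ecx, 7  (cmp 6,7)
jl body: taken
esi=11^4=15
esi=15&127=15
ecx=6+1=7
cmp ecx, 7  (cmp 7,7)
jl body: not taken
esi=15-1=14
halt.
Total executed instructions: 39.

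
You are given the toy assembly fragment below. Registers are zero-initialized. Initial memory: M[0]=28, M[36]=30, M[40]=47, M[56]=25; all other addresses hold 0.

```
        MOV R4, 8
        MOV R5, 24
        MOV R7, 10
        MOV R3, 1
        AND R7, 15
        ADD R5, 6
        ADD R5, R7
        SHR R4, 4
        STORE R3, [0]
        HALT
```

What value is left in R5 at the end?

after MOV R4, 8: R4=8
after MOV R5, 24: R5=24
after MOV R7, 10: R7=10
after MOV R3, 1: R3=1
after AND R7, 15: R7=10&15=10
after ADD R5, 6: R5=24+6=30
after ADD R5, R7: R5=30+10=40
after SHR R4, 4: R4=8>>4=0
STORE R3, [0] → M[0]=1
halt.

40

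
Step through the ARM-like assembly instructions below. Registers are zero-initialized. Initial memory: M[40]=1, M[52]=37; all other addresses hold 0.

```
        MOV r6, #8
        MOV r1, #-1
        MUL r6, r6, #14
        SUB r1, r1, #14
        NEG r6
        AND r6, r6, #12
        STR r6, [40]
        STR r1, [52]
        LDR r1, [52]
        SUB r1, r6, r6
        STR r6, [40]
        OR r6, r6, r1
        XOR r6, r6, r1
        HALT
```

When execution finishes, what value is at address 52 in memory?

r6=8
r1=-1
r6=8*14=112
r1=(-1)-14=-15
r6=-(112)=-112
r6=(-112)&12=0
STR r6, [40] → M[40]=0
STR r1, [52] → M[52]=-15
r1=M[52]=-15
r1=0-0=0
STR r6, [40] → M[40]=0
r6=0|0=0
r6=0^0=0
halt.

-15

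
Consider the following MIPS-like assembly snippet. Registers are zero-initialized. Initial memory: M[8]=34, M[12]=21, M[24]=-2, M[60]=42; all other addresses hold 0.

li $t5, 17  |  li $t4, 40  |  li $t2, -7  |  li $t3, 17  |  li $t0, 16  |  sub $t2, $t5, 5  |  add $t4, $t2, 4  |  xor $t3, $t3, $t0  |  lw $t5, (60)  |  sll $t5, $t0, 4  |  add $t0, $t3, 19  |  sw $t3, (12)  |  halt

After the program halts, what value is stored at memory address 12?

after li $t5, 17: $t5=17
after li $t4, 40: $t4=40
after li $t2, -7: $t2=-7
after li $t3, 17: $t3=17
after li $t0, 16: $t0=16
after sub $t2, $t5, 5: $t2=17-5=12
after add $t4, $t2, 4: $t4=12+4=16
after xor $t3, $t3, $t0: $t3=17^16=1
after lw $t5, (60): $t5=M[60]=42
after sll $t5, $t0, 4: $t5=16<<4=256
after add $t0, $t3, 19: $t0=1+19=20
sw $t3, (12) → M[12]=1
halt.

1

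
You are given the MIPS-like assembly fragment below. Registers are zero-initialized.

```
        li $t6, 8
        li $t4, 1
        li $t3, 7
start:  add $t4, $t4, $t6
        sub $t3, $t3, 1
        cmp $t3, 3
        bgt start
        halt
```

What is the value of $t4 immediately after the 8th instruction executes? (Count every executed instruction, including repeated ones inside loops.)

after li $t6, 8: $t6=8
after li $t4, 1: $t4=1
after li $t3, 7: $t3=7
after add $t4, $t4, $t6: $t4=1+8=9
after sub $t3, $t3, 1: $t3=7-1=6
cmp $t3, 3  (cmp 6,3)
bgt start: taken
after add $t4, $t4, $t6: $t4=9+8=17
After step 8: $t4 = 17.

17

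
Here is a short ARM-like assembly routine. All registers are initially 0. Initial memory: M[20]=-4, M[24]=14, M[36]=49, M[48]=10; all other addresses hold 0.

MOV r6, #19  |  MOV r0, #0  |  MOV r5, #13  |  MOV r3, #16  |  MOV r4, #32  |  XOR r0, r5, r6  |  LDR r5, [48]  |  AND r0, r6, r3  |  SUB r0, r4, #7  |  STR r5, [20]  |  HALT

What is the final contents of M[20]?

10

after MOV r6, #19: r6=19
after MOV r0, #0: r0=0
after MOV r5, #13: r5=13
after MOV r3, #16: r3=16
after MOV r4, #32: r4=32
after XOR r0, r5, r6: r0=13^19=30
after LDR r5, [48]: r5=M[48]=10
after AND r0, r6, r3: r0=19&16=16
after SUB r0, r4, #7: r0=32-7=25
STR r5, [20] → M[20]=10
halt.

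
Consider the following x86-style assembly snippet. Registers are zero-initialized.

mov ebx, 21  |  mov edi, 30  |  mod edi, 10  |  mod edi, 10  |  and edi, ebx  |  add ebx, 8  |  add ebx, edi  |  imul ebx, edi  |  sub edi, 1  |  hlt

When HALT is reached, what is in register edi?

ebx=21
edi=30
edi=30%10=0
edi=0%10=0
edi=0&21=0
ebx=21+8=29
ebx=29+0=29
ebx=29*0=0
edi=0-1=-1
halt.

-1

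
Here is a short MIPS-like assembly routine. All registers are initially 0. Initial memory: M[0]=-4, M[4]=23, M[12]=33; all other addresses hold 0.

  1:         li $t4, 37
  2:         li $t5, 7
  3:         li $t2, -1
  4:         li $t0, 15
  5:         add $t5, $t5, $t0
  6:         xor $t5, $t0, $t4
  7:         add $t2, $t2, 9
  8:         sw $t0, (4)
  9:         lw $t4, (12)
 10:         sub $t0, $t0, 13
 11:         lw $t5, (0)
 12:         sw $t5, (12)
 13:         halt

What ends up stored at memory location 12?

after li $t4, 37: $t4=37
after li $t5, 7: $t5=7
after li $t2, -1: $t2=-1
after li $t0, 15: $t0=15
after add $t5, $t5, $t0: $t5=7+15=22
after xor $t5, $t0, $t4: $t5=15^37=42
after add $t2, $t2, 9: $t2=(-1)+9=8
sw $t0, (4) → M[4]=15
after lw $t4, (12): $t4=M[12]=33
after sub $t0, $t0, 13: $t0=15-13=2
after lw $t5, (0): $t5=M[0]=-4
sw $t5, (12) → M[12]=-4
halt.

-4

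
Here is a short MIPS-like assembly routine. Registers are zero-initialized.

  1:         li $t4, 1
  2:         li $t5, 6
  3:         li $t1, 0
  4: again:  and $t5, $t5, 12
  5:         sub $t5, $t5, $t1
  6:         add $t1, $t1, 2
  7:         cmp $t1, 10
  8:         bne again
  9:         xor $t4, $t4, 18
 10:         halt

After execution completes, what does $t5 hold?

$t4=1
$t5=6
$t1=0
$t5=6&12=4
$t5=4-0=4
$t1=0+2=2
cmp $t1, 10  (cmp 2,10)
bne again: taken
$t5=4&12=4
$t5=4-2=2
$t1=2+2=4
cmp $t1, 10  (cmp 4,10)
bne again: taken
$t5=2&12=0
$t5=0-4=-4
$t1=4+2=6
cmp $t1, 10  (cmp 6,10)
bne again: taken
$t5=(-4)&12=12
$t5=12-6=6
$t1=6+2=8
cmp $t1, 10  (cmp 8,10)
bne again: taken
$t5=6&12=4
$t5=4-8=-4
$t1=8+2=10
cmp $t1, 10  (cmp 10,10)
bne again: not taken
$t4=1^18=19
halt.

-4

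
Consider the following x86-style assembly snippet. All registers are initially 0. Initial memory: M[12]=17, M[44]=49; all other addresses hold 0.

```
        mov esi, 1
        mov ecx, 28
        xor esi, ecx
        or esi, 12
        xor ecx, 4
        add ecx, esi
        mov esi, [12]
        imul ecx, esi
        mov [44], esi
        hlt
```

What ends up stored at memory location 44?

esi=1
ecx=28
esi=1^28=29
esi=29|12=29
ecx=28^4=24
ecx=24+29=53
esi=M[12]=17
ecx=53*17=901
mov [44], esi → M[44]=17
halt.

17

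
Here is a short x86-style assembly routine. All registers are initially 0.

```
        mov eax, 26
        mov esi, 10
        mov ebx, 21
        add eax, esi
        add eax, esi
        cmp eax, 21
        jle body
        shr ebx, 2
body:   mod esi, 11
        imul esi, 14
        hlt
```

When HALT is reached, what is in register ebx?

after mov eax, 26: eax=26
after mov esi, 10: esi=10
after mov ebx, 21: ebx=21
after add eax, esi: eax=26+10=36
after add eax, esi: eax=36+10=46
cmp eax, 21  (cmp 46,21)
jle body: not taken
after shr ebx, 2: ebx=21>>2=5
after mod esi, 11: esi=10%11=10
after imul esi, 14: esi=10*14=140
halt.

5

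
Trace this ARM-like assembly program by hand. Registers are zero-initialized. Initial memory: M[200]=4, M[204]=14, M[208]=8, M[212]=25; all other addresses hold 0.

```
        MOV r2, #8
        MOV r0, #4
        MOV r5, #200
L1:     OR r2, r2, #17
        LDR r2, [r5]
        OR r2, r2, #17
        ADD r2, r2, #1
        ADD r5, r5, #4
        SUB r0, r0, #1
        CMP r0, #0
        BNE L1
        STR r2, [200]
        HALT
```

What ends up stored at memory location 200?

r2=8
r0=4
r5=200
r2=8|17=25
r2=M[200]=4
r2=4|17=21
r2=21+1=22
r5=200+4=204
r0=4-1=3
CMP r0, #0  (cmp 3,0)
BNE L1: taken
r2=22|17=23
r2=M[204]=14
r2=14|17=31
r2=31+1=32
r5=204+4=208
r0=3-1=2
CMP r0, #0  (cmp 2,0)
BNE L1: taken
r2=32|17=49
r2=M[208]=8
r2=8|17=25
r2=25+1=26
r5=208+4=212
r0=2-1=1
CMP r0, #0  (cmp 1,0)
BNE L1: taken
r2=26|17=27
r2=M[212]=25
r2=25|17=25
r2=25+1=26
r5=212+4=216
r0=1-1=0
CMP r0, #0  (cmp 0,0)
BNE L1: not taken
STR r2, [200] → M[200]=26
halt.

26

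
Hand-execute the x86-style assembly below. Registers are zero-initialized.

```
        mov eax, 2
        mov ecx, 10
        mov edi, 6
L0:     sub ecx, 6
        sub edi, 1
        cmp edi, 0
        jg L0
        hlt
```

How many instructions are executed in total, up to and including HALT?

after mov eax, 2: eax=2
after mov ecx, 10: ecx=10
after mov edi, 6: edi=6
after sub ecx, 6: ecx=10-6=4
after sub edi, 1: edi=6-1=5
cmp edi, 0  (cmp 5,0)
jg L0: taken
after sub ecx, 6: ecx=4-6=-2
after sub edi, 1: edi=5-1=4
cmp edi, 0  (cmp 4,0)
jg L0: taken
after sub ecx, 6: ecx=(-2)-6=-8
after sub edi, 1: edi=4-1=3
cmp edi, 0  (cmp 3,0)
jg L0: taken
after sub ecx, 6: ecx=(-8)-6=-14
after sub edi, 1: edi=3-1=2
cmp edi, 0  (cmp 2,0)
jg L0: taken
after sub ecx, 6: ecx=(-14)-6=-20
after sub edi, 1: edi=2-1=1
cmp edi, 0  (cmp 1,0)
jg L0: taken
after sub ecx, 6: ecx=(-20)-6=-26
after sub edi, 1: edi=1-1=0
cmp edi, 0  (cmp 0,0)
jg L0: not taken
halt.
Total executed instructions: 28.

28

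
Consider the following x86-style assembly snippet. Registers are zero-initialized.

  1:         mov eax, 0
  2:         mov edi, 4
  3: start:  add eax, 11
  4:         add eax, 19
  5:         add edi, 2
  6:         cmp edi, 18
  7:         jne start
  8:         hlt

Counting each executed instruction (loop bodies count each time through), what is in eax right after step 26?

150

mov eax, 0 → eax=0
mov edi, 4 → edi=4
add eax, 11 → eax=0+11=11
add eax, 19 → eax=11+19=30
add edi, 2 → edi=4+2=6
cmp edi, 18  (cmp 6,18)
jne start: taken
add eax, 11 → eax=30+11=41
add eax, 19 → eax=41+19=60
add edi, 2 → edi=6+2=8
cmp edi, 18  (cmp 8,18)
jne start: taken
add eax, 11 → eax=60+11=71
add eax, 19 → eax=71+19=90
add edi, 2 → edi=8+2=10
cmp edi, 18  (cmp 10,18)
jne start: taken
add eax, 11 → eax=90+11=101
add eax, 19 → eax=101+19=120
add edi, 2 → edi=10+2=12
cmp edi, 18  (cmp 12,18)
jne start: taken
add eax, 11 → eax=120+11=131
add eax, 19 → eax=131+19=150
add edi, 2 → edi=12+2=14
cmp edi, 18  (cmp 14,18)
After step 26: eax = 150.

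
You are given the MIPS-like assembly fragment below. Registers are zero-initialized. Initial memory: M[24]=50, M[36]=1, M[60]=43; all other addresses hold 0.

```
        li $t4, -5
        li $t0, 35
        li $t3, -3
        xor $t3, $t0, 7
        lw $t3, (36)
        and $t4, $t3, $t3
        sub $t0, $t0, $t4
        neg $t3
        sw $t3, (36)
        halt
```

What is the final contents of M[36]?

-1

after li $t4, -5: $t4=-5
after li $t0, 35: $t0=35
after li $t3, -3: $t3=-3
after xor $t3, $t0, 7: $t3=35^7=36
after lw $t3, (36): $t3=M[36]=1
after and $t4, $t3, $t3: $t4=1&1=1
after sub $t0, $t0, $t4: $t0=35-1=34
after neg $t3: $t3=-(1)=-1
sw $t3, (36) → M[36]=-1
halt.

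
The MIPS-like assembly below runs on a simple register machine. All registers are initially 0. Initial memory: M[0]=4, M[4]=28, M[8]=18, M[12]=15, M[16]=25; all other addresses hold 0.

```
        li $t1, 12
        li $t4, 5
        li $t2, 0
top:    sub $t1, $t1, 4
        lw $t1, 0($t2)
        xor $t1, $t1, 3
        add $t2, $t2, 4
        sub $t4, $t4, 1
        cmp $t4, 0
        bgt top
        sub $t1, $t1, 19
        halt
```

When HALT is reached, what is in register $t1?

li $t1, 12 → $t1=12
li $t4, 5 → $t4=5
li $t2, 0 → $t2=0
sub $t1, $t1, 4 → $t1=12-4=8
lw $t1, 0($t2) → $t1=M[0]=4
xor $t1, $t1, 3 → $t1=4^3=7
add $t2, $t2, 4 → $t2=0+4=4
sub $t4, $t4, 1 → $t4=5-1=4
cmp $t4, 0  (cmp 4,0)
bgt top: taken
sub $t1, $t1, 4 → $t1=7-4=3
lw $t1, 0($t2) → $t1=M[4]=28
xor $t1, $t1, 3 → $t1=28^3=31
add $t2, $t2, 4 → $t2=4+4=8
sub $t4, $t4, 1 → $t4=4-1=3
cmp $t4, 0  (cmp 3,0)
bgt top: taken
sub $t1, $t1, 4 → $t1=31-4=27
lw $t1, 0($t2) → $t1=M[8]=18
xor $t1, $t1, 3 → $t1=18^3=17
add $t2, $t2, 4 → $t2=8+4=12
sub $t4, $t4, 1 → $t4=3-1=2
cmp $t4, 0  (cmp 2,0)
bgt top: taken
sub $t1, $t1, 4 → $t1=17-4=13
lw $t1, 0($t2) → $t1=M[12]=15
xor $t1, $t1, 3 → $t1=15^3=12
add $t2, $t2, 4 → $t2=12+4=16
sub $t4, $t4, 1 → $t4=2-1=1
cmp $t4, 0  (cmp 1,0)
bgt top: taken
sub $t1, $t1, 4 → $t1=12-4=8
lw $t1, 0($t2) → $t1=M[16]=25
xor $t1, $t1, 3 → $t1=25^3=26
add $t2, $t2, 4 → $t2=16+4=20
sub $t4, $t4, 1 → $t4=1-1=0
cmp $t4, 0  (cmp 0,0)
bgt top: not taken
sub $t1, $t1, 19 → $t1=26-19=7
halt.

7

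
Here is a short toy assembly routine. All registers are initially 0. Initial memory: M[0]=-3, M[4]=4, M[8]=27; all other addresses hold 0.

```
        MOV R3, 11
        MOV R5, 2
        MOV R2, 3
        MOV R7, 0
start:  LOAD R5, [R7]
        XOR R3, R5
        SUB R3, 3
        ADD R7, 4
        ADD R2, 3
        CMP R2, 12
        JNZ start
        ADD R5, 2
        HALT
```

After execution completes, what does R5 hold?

29

R3=11
R5=2
R2=3
R7=0
R5=M[0]=-3
R3=11^(-3)=-10
R3=(-10)-3=-13
R7=0+4=4
R2=3+3=6
CMP R2, 12  (cmp 6,12)
JNZ start: taken
R5=M[4]=4
R3=(-13)^4=-9
R3=(-9)-3=-12
R7=4+4=8
R2=6+3=9
CMP R2, 12  (cmp 9,12)
JNZ start: taken
R5=M[8]=27
R3=(-12)^27=-17
R3=(-17)-3=-20
R7=8+4=12
R2=9+3=12
CMP R2, 12  (cmp 12,12)
JNZ start: not taken
R5=27+2=29
halt.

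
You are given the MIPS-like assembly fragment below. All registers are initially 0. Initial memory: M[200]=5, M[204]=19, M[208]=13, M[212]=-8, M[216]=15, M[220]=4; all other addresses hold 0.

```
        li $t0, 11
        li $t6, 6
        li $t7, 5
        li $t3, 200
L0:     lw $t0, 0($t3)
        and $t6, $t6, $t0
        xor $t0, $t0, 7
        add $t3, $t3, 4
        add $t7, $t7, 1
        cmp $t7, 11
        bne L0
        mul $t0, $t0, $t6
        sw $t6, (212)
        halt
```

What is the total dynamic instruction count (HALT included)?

49

li $t0, 11 → $t0=11
li $t6, 6 → $t6=6
li $t7, 5 → $t7=5
li $t3, 200 → $t3=200
lw $t0, 0($t3) → $t0=M[200]=5
and $t6, $t6, $t0 → $t6=6&5=4
xor $t0, $t0, 7 → $t0=5^7=2
add $t3, $t3, 4 → $t3=200+4=204
add $t7, $t7, 1 → $t7=5+1=6
cmp $t7, 11  (cmp 6,11)
bne L0: taken
lw $t0, 0($t3) → $t0=M[204]=19
and $t6, $t6, $t0 → $t6=4&19=0
xor $t0, $t0, 7 → $t0=19^7=20
add $t3, $t3, 4 → $t3=204+4=208
add $t7, $t7, 1 → $t7=6+1=7
cmp $t7, 11  (cmp 7,11)
bne L0: taken
lw $t0, 0($t3) → $t0=M[208]=13
and $t6, $t6, $t0 → $t6=0&13=0
xor $t0, $t0, 7 → $t0=13^7=10
add $t3, $t3, 4 → $t3=208+4=212
add $t7, $t7, 1 → $t7=7+1=8
cmp $t7, 11  (cmp 8,11)
bne L0: taken
lw $t0, 0($t3) → $t0=M[212]=-8
and $t6, $t6, $t0 → $t6=0&(-8)=0
xor $t0, $t0, 7 → $t0=(-8)^7=-1
add $t3, $t3, 4 → $t3=212+4=216
add $t7, $t7, 1 → $t7=8+1=9
cmp $t7, 11  (cmp 9,11)
bne L0: taken
lw $t0, 0($t3) → $t0=M[216]=15
and $t6, $t6, $t0 → $t6=0&15=0
xor $t0, $t0, 7 → $t0=15^7=8
add $t3, $t3, 4 → $t3=216+4=220
add $t7, $t7, 1 → $t7=9+1=10
cmp $t7, 11  (cmp 10,11)
bne L0: taken
lw $t0, 0($t3) → $t0=M[220]=4
and $t6, $t6, $t0 → $t6=0&4=0
xor $t0, $t0, 7 → $t0=4^7=3
add $t3, $t3, 4 → $t3=220+4=224
add $t7, $t7, 1 → $t7=10+1=11
cmp $t7, 11  (cmp 11,11)
bne L0: not taken
mul $t0, $t0, $t6 → $t0=3*0=0
sw $t6, (212) → M[212]=0
halt.
Total executed instructions: 49.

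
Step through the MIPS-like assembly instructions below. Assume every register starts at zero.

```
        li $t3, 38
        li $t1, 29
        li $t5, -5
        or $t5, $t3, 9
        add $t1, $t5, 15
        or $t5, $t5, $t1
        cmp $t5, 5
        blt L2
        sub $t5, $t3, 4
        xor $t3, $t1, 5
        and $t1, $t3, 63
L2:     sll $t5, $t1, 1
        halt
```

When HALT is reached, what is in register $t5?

$t3=38
$t1=29
$t5=-5
$t5=38|9=47
$t1=47+15=62
$t5=47|62=63
cmp $t5, 5  (cmp 63,5)
blt L2: not taken
$t5=38-4=34
$t3=62^5=59
$t1=59&63=59
$t5=59<<1=118
halt.

118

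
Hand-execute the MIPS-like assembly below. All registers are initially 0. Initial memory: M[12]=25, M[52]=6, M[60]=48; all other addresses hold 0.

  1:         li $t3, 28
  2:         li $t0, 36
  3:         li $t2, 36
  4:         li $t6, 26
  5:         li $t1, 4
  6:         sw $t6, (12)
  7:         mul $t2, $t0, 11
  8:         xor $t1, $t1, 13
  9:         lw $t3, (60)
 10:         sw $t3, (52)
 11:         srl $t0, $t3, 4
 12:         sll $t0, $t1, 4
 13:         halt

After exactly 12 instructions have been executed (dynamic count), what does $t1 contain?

9

after li $t3, 28: $t3=28
after li $t0, 36: $t0=36
after li $t2, 36: $t2=36
after li $t6, 26: $t6=26
after li $t1, 4: $t1=4
sw $t6, (12) → M[12]=26
after mul $t2, $t0, 11: $t2=36*11=396
after xor $t1, $t1, 13: $t1=4^13=9
after lw $t3, (60): $t3=M[60]=48
sw $t3, (52) → M[52]=48
after srl $t0, $t3, 4: $t0=48>>4=3
after sll $t0, $t1, 4: $t0=9<<4=144
After step 12: $t1 = 9.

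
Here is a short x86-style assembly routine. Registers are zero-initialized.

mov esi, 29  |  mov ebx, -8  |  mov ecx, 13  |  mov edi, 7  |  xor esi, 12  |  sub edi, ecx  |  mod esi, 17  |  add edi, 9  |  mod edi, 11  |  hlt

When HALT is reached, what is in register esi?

0

mov esi, 29 → esi=29
mov ebx, -8 → ebx=-8
mov ecx, 13 → ecx=13
mov edi, 7 → edi=7
xor esi, 12 → esi=29^12=17
sub edi, ecx → edi=7-13=-6
mod esi, 17 → esi=17%17=0
add edi, 9 → edi=(-6)+9=3
mod edi, 11 → edi=3%11=3
halt.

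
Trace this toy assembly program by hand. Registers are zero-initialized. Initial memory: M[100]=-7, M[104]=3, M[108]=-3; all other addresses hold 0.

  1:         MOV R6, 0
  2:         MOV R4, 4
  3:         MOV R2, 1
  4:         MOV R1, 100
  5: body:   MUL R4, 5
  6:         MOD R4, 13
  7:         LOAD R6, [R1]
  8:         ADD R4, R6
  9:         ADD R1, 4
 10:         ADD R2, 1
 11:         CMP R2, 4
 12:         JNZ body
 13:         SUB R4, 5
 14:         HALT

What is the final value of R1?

112

R6=0
R4=4
R2=1
R1=100
R4=4*5=20
R4=20%13=7
R6=M[100]=-7
R4=7+(-7)=0
R1=100+4=104
R2=1+1=2
CMP R2, 4  (cmp 2,4)
JNZ body: taken
R4=0*5=0
R4=0%13=0
R6=M[104]=3
R4=0+3=3
R1=104+4=108
R2=2+1=3
CMP R2, 4  (cmp 3,4)
JNZ body: taken
R4=3*5=15
R4=15%13=2
R6=M[108]=-3
R4=2+(-3)=-1
R1=108+4=112
R2=3+1=4
CMP R2, 4  (cmp 4,4)
JNZ body: not taken
R4=(-1)-5=-6
halt.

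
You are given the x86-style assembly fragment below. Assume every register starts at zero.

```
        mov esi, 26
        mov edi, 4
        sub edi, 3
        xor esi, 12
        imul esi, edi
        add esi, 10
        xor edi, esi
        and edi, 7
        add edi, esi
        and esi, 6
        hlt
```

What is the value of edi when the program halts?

33

after mov esi, 26: esi=26
after mov edi, 4: edi=4
after sub edi, 3: edi=4-3=1
after xor esi, 12: esi=26^12=22
after imul esi, edi: esi=22*1=22
after add esi, 10: esi=22+10=32
after xor edi, esi: edi=1^32=33
after and edi, 7: edi=33&7=1
after add edi, esi: edi=1+32=33
after and esi, 6: esi=32&6=0
halt.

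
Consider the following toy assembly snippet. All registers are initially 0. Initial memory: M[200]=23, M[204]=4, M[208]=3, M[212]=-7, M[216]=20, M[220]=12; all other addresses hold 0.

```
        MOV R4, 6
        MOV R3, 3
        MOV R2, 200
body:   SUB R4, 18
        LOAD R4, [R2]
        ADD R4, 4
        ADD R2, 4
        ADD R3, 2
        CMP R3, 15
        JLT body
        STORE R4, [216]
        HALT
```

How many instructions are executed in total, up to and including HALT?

47

R4=6
R3=3
R2=200
R4=6-18=-12
R4=M[200]=23
R4=23+4=27
R2=200+4=204
R3=3+2=5
CMP R3, 15  (cmp 5,15)
JLT body: taken
R4=27-18=9
R4=M[204]=4
R4=4+4=8
R2=204+4=208
R3=5+2=7
CMP R3, 15  (cmp 7,15)
JLT body: taken
R4=8-18=-10
R4=M[208]=3
R4=3+4=7
R2=208+4=212
R3=7+2=9
CMP R3, 15  (cmp 9,15)
JLT body: taken
R4=7-18=-11
R4=M[212]=-7
R4=(-7)+4=-3
R2=212+4=216
R3=9+2=11
CMP R3, 15  (cmp 11,15)
JLT body: taken
R4=(-3)-18=-21
R4=M[216]=20
R4=20+4=24
R2=216+4=220
R3=11+2=13
CMP R3, 15  (cmp 13,15)
JLT body: taken
R4=24-18=6
R4=M[220]=12
R4=12+4=16
R2=220+4=224
R3=13+2=15
CMP R3, 15  (cmp 15,15)
JLT body: not taken
STORE R4, [216] → M[216]=16
halt.
Total executed instructions: 47.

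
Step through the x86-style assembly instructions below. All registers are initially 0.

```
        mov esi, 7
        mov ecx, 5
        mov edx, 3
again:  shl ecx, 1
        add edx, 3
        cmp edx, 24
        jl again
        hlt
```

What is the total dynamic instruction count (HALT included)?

esi=7
ecx=5
edx=3
ecx=5<<1=10
edx=3+3=6
cmp edx, 24  (cmp 6,24)
jl again: taken
ecx=10<<1=20
edx=6+3=9
cmp edx, 24  (cmp 9,24)
jl again: taken
ecx=20<<1=40
edx=9+3=12
cmp edx, 24  (cmp 12,24)
jl again: taken
ecx=40<<1=80
edx=12+3=15
cmp edx, 24  (cmp 15,24)
jl again: taken
ecx=80<<1=160
edx=15+3=18
cmp edx, 24  (cmp 18,24)
jl again: taken
ecx=160<<1=320
edx=18+3=21
cmp edx, 24  (cmp 21,24)
jl again: taken
ecx=320<<1=640
edx=21+3=24
cmp edx, 24  (cmp 24,24)
jl again: not taken
halt.
Total executed instructions: 32.

32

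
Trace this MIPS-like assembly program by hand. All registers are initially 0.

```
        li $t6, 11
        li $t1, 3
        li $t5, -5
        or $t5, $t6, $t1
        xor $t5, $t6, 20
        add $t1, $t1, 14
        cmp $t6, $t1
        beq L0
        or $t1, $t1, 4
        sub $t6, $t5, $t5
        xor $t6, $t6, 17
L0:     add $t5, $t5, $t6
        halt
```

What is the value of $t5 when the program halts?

$t6=11
$t1=3
$t5=-5
$t5=11|3=11
$t5=11^20=31
$t1=3+14=17
cmp $t6, $t1  (cmp 11,17)
beq L0: not taken
$t1=17|4=21
$t6=31-31=0
$t6=0^17=17
$t5=31+17=48
halt.

48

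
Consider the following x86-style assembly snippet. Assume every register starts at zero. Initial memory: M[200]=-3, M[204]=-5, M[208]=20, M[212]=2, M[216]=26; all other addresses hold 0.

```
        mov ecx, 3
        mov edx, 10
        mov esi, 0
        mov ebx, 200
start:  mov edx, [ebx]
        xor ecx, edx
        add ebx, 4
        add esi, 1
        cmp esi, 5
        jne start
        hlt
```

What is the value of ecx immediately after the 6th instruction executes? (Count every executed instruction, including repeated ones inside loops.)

after mov ecx, 3: ecx=3
after mov edx, 10: edx=10
after mov esi, 0: esi=0
after mov ebx, 200: ebx=200
after mov edx, [ebx]: edx=M[200]=-3
after xor ecx, edx: ecx=3^(-3)=-2
After step 6: ecx = -2.

-2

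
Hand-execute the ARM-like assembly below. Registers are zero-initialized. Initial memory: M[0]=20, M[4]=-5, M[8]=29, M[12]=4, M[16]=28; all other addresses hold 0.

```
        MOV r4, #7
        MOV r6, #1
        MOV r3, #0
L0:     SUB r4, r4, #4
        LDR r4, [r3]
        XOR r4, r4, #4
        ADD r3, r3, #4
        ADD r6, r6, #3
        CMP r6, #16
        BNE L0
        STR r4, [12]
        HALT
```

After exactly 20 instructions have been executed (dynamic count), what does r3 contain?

MOV r4, #7 → r4=7
MOV r6, #1 → r6=1
MOV r3, #0 → r3=0
SUB r4, r4, #4 → r4=7-4=3
LDR r4, [r3] → r4=M[0]=20
XOR r4, r4, #4 → r4=20^4=16
ADD r3, r3, #4 → r3=0+4=4
ADD r6, r6, #3 → r6=1+3=4
CMP r6, #16  (cmp 4,16)
BNE L0: taken
SUB r4, r4, #4 → r4=16-4=12
LDR r4, [r3] → r4=M[4]=-5
XOR r4, r4, #4 → r4=(-5)^4=-1
ADD r3, r3, #4 → r3=4+4=8
ADD r6, r6, #3 → r6=4+3=7
CMP r6, #16  (cmp 7,16)
BNE L0: taken
SUB r4, r4, #4 → r4=(-1)-4=-5
LDR r4, [r3] → r4=M[8]=29
XOR r4, r4, #4 → r4=29^4=25
After step 20: r3 = 8.

8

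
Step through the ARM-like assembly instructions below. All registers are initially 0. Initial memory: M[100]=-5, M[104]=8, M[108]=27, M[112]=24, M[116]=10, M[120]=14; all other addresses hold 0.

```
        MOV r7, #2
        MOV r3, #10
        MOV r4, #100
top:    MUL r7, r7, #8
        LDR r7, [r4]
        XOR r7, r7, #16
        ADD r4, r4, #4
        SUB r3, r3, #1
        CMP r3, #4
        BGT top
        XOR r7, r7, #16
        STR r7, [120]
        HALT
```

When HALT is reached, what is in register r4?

MOV r7, #2 → r7=2
MOV r3, #10 → r3=10
MOV r4, #100 → r4=100
MUL r7, r7, #8 → r7=2*8=16
LDR r7, [r4] → r7=M[100]=-5
XOR r7, r7, #16 → r7=(-5)^16=-21
ADD r4, r4, #4 → r4=100+4=104
SUB r3, r3, #1 → r3=10-1=9
CMP r3, #4  (cmp 9,4)
BGT top: taken
MUL r7, r7, #8 → r7=(-21)*8=-168
LDR r7, [r4] → r7=M[104]=8
XOR r7, r7, #16 → r7=8^16=24
ADD r4, r4, #4 → r4=104+4=108
SUB r3, r3, #1 → r3=9-1=8
CMP r3, #4  (cmp 8,4)
BGT top: taken
MUL r7, r7, #8 → r7=24*8=192
LDR r7, [r4] → r7=M[108]=27
XOR r7, r7, #16 → r7=27^16=11
ADD r4, r4, #4 → r4=108+4=112
SUB r3, r3, #1 → r3=8-1=7
CMP r3, #4  (cmp 7,4)
BGT top: taken
MUL r7, r7, #8 → r7=11*8=88
LDR r7, [r4] → r7=M[112]=24
XOR r7, r7, #16 → r7=24^16=8
ADD r4, r4, #4 → r4=112+4=116
SUB r3, r3, #1 → r3=7-1=6
CMP r3, #4  (cmp 6,4)
BGT top: taken
MUL r7, r7, #8 → r7=8*8=64
LDR r7, [r4] → r7=M[116]=10
XOR r7, r7, #16 → r7=10^16=26
ADD r4, r4, #4 → r4=116+4=120
SUB r3, r3, #1 → r3=6-1=5
CMP r3, #4  (cmp 5,4)
BGT top: taken
MUL r7, r7, #8 → r7=26*8=208
LDR r7, [r4] → r7=M[120]=14
XOR r7, r7, #16 → r7=14^16=30
ADD r4, r4, #4 → r4=120+4=124
SUB r3, r3, #1 → r3=5-1=4
CMP r3, #4  (cmp 4,4)
BGT top: not taken
XOR r7, r7, #16 → r7=30^16=14
STR r7, [120] → M[120]=14
halt.

124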